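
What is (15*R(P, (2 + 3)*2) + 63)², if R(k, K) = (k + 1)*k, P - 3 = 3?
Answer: 480249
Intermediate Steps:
P = 6 (P = 3 + 3 = 6)
R(k, K) = k*(1 + k) (R(k, K) = (1 + k)*k = k*(1 + k))
(15*R(P, (2 + 3)*2) + 63)² = (15*(6*(1 + 6)) + 63)² = (15*(6*7) + 63)² = (15*42 + 63)² = (630 + 63)² = 693² = 480249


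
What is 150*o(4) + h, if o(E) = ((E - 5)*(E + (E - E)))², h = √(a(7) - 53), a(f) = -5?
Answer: 2400 + I*√58 ≈ 2400.0 + 7.6158*I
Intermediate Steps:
h = I*√58 (h = √(-5 - 53) = √(-58) = I*√58 ≈ 7.6158*I)
o(E) = E²*(-5 + E)² (o(E) = ((-5 + E)*(E + 0))² = ((-5 + E)*E)² = (E*(-5 + E))² = E²*(-5 + E)²)
150*o(4) + h = 150*(4²*(-5 + 4)²) + I*√58 = 150*(16*(-1)²) + I*√58 = 150*(16*1) + I*√58 = 150*16 + I*√58 = 2400 + I*√58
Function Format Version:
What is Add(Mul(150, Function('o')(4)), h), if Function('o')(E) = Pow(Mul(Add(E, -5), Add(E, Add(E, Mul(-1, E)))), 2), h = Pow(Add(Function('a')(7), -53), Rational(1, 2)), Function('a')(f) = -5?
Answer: Add(2400, Mul(I, Pow(58, Rational(1, 2)))) ≈ Add(2400.0, Mul(7.6158, I))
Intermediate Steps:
h = Mul(I, Pow(58, Rational(1, 2))) (h = Pow(Add(-5, -53), Rational(1, 2)) = Pow(-58, Rational(1, 2)) = Mul(I, Pow(58, Rational(1, 2))) ≈ Mul(7.6158, I))
Function('o')(E) = Mul(Pow(E, 2), Pow(Add(-5, E), 2)) (Function('o')(E) = Pow(Mul(Add(-5, E), Add(E, 0)), 2) = Pow(Mul(Add(-5, E), E), 2) = Pow(Mul(E, Add(-5, E)), 2) = Mul(Pow(E, 2), Pow(Add(-5, E), 2)))
Add(Mul(150, Function('o')(4)), h) = Add(Mul(150, Mul(Pow(4, 2), Pow(Add(-5, 4), 2))), Mul(I, Pow(58, Rational(1, 2)))) = Add(Mul(150, Mul(16, Pow(-1, 2))), Mul(I, Pow(58, Rational(1, 2)))) = Add(Mul(150, Mul(16, 1)), Mul(I, Pow(58, Rational(1, 2)))) = Add(Mul(150, 16), Mul(I, Pow(58, Rational(1, 2)))) = Add(2400, Mul(I, Pow(58, Rational(1, 2))))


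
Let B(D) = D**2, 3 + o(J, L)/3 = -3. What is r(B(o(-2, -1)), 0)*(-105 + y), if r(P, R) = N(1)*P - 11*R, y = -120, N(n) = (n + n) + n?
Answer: -218700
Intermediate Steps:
o(J, L) = -18 (o(J, L) = -9 + 3*(-3) = -9 - 9 = -18)
N(n) = 3*n (N(n) = 2*n + n = 3*n)
r(P, R) = -11*R + 3*P (r(P, R) = (3*1)*P - 11*R = 3*P - 11*R = -11*R + 3*P)
r(B(o(-2, -1)), 0)*(-105 + y) = (-11*0 + 3*(-18)**2)*(-105 - 120) = (0 + 3*324)*(-225) = (0 + 972)*(-225) = 972*(-225) = -218700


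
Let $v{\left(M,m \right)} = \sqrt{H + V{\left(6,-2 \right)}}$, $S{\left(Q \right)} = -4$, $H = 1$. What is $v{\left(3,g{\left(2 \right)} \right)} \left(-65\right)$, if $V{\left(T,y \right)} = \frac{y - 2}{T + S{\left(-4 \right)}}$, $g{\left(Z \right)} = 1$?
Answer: $- 65 i \approx - 65.0 i$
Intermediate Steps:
$V{\left(T,y \right)} = \frac{-2 + y}{-4 + T}$ ($V{\left(T,y \right)} = \frac{y - 2}{T - 4} = \frac{-2 + y}{-4 + T}$)
$v{\left(M,m \right)} = i$ ($v{\left(M,m \right)} = \sqrt{1 + \frac{-2 - 2}{-4 + 6}} = \sqrt{1 + \frac{1}{2} \left(-4\right)} = \sqrt{1 - 2} = \sqrt{-1} = i$)
$v{\left(3,g{\left(2 \right)} \right)} \left(-65\right) = i \left(-65\right) = - 65 i$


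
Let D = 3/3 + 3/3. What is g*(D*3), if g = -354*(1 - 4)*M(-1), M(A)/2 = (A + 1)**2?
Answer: 0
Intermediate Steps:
M(A) = 2*(1 + A)**2 (M(A) = 2*(A + 1)**2 = 2*(1 + A)**2)
D = 2 (D = 3*(1/3) + 3*(1/3) = 1 + 1 = 2)
g = 0 (g = -354*(1 - 4)*2*(1 - 1)**2 = -(-1062)*2*0**2 = -(-1062)*2*0 = -(-1062)*0 = -354*0 = 0)
g*(D*3) = 0*(2*3) = 0*6 = 0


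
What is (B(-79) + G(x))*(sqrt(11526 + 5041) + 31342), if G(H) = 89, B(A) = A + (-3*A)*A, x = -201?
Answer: -586502846 - 18713*sqrt(16567) ≈ -5.8891e+8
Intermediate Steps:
B(A) = A - 3*A**2
(B(-79) + G(x))*(sqrt(11526 + 5041) + 31342) = (-79*(1 - 3*(-79)) + 89)*(sqrt(11526 + 5041) + 31342) = (-79*(1 + 237) + 89)*(sqrt(16567) + 31342) = (-79*238 + 89)*(31342 + sqrt(16567)) = (-18802 + 89)*(31342 + sqrt(16567)) = -18713*(31342 + sqrt(16567)) = -586502846 - 18713*sqrt(16567)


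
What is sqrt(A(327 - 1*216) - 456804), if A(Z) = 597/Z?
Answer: I*sqrt(625357313)/37 ≈ 675.87*I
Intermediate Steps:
sqrt(A(327 - 1*216) - 456804) = sqrt(597/(327 - 1*216) - 456804) = sqrt(597/(327 - 216) - 456804) = sqrt(597/111 - 456804) = sqrt(597*(1/111) - 456804) = sqrt(199/37 - 456804) = sqrt(-16901549/37) = I*sqrt(625357313)/37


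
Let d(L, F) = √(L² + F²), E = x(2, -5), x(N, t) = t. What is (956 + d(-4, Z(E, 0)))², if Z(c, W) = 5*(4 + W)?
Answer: 914352 + 7648*√26 ≈ 9.5335e+5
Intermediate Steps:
E = -5
Z(c, W) = 20 + 5*W
d(L, F) = √(F² + L²)
(956 + d(-4, Z(E, 0)))² = (956 + √((20 + 5*0)² + (-4)²))² = (956 + √((20 + 0)² + 16))² = (956 + √(20² + 16))² = (956 + √(400 + 16))² = (956 + √416)² = (956 + 4*√26)²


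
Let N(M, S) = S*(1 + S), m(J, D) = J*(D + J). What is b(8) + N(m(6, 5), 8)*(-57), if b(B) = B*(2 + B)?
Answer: -4024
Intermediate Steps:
b(8) + N(m(6, 5), 8)*(-57) = 8*(2 + 8) + (8*(1 + 8))*(-57) = 8*10 + (8*9)*(-57) = 80 + 72*(-57) = 80 - 4104 = -4024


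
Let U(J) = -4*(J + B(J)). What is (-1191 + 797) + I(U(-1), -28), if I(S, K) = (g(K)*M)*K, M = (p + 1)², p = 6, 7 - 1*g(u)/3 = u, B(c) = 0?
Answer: -144454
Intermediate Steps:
g(u) = 21 - 3*u
U(J) = -4*J (U(J) = -4*(J + 0) = -4*J)
M = 49 (M = (6 + 1)² = 7² = 49)
I(S, K) = K*(1029 - 147*K) (I(S, K) = ((21 - 3*K)*49)*K = (1029 - 147*K)*K = K*(1029 - 147*K))
(-1191 + 797) + I(U(-1), -28) = (-1191 + 797) + 147*(-28)*(7 - 1*(-28)) = -394 + 147*(-28)*(7 + 28) = -394 + 147*(-28)*35 = -394 - 144060 = -144454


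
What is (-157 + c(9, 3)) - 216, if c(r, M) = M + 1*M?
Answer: -367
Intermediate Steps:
c(r, M) = 2*M (c(r, M) = M + M = 2*M)
(-157 + c(9, 3)) - 216 = (-157 + 2*3) - 216 = (-157 + 6) - 216 = -151 - 216 = -367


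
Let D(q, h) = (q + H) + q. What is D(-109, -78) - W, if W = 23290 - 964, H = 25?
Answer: -22519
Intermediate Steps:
W = 22326
D(q, h) = 25 + 2*q (D(q, h) = (q + 25) + q = (25 + q) + q = 25 + 2*q)
D(-109, -78) - W = (25 + 2*(-109)) - 1*22326 = (25 - 218) - 22326 = -193 - 22326 = -22519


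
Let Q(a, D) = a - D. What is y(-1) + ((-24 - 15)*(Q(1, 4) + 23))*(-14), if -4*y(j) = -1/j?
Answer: 43679/4 ≈ 10920.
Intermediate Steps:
y(j) = 1/(4*j) (y(j) = -(-1)/(4*j) = 1/(4*j))
y(-1) + ((-24 - 15)*(Q(1, 4) + 23))*(-14) = (¼)/(-1) + ((-24 - 15)*((1 - 1*4) + 23))*(-14) = (¼)*(-1) - 39*((1 - 4) + 23)*(-14) = -¼ - 39*(-3 + 23)*(-14) = -¼ - 39*20*(-14) = -¼ - 780*(-14) = -¼ + 10920 = 43679/4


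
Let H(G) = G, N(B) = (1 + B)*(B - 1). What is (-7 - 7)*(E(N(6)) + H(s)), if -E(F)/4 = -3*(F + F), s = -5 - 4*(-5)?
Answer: -11970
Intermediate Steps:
s = 15 (s = -5 + 20 = 15)
N(B) = (1 + B)*(-1 + B)
E(F) = 24*F (E(F) = -(-12)*(F + F) = -(-12)*2*F = -(-24)*F = 24*F)
(-7 - 7)*(E(N(6)) + H(s)) = (-7 - 7)*(24*(-1 + 6**2) + 15) = -14*(24*(-1 + 36) + 15) = -14*(24*35 + 15) = -14*(840 + 15) = -14*855 = -11970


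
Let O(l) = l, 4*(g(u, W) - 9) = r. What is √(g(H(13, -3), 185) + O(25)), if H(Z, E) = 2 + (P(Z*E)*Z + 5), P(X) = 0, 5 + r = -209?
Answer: I*√78/2 ≈ 4.4159*I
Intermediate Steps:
r = -214 (r = -5 - 209 = -214)
H(Z, E) = 7 (H(Z, E) = 2 + (0*Z + 5) = 2 + (0 + 5) = 2 + 5 = 7)
g(u, W) = -89/2 (g(u, W) = 9 + (¼)*(-214) = 9 - 107/2 = -89/2)
√(g(H(13, -3), 185) + O(25)) = √(-89/2 + 25) = √(-39/2) = I*√78/2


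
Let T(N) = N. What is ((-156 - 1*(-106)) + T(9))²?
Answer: 1681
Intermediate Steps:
((-156 - 1*(-106)) + T(9))² = ((-156 - 1*(-106)) + 9)² = ((-156 + 106) + 9)² = (-50 + 9)² = (-41)² = 1681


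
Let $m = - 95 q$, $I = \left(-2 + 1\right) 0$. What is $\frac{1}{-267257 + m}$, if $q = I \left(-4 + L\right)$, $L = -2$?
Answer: $- \frac{1}{267257} \approx -3.7417 \cdot 10^{-6}$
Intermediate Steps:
$I = 0$ ($I = \left(-1\right) 0 = 0$)
$q = 0$ ($q = 0 \left(-4 - 2\right) = 0 \left(-6\right) = 0$)
$m = 0$ ($m = \left(-95\right) 0 = 0$)
$\frac{1}{-267257 + m} = \frac{1}{-267257 + 0} = \frac{1}{-267257} = - \frac{1}{267257}$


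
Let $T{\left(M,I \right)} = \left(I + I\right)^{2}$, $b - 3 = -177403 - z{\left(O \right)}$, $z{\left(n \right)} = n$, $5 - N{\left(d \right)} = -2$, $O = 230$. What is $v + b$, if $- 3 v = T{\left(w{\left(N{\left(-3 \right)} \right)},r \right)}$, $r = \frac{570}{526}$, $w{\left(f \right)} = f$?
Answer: $- \frac{12286597770}{69169} \approx -1.7763 \cdot 10^{5}$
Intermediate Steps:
$N{\left(d \right)} = 7$ ($N{\left(d \right)} = 5 - -2 = 5 + 2 = 7$)
$r = \frac{285}{263}$ ($r = 570 \cdot \frac{1}{526} = \frac{285}{263} \approx 1.0837$)
$b = -177630$ ($b = 3 - 177633 = -177630$)
$T{\left(M,I \right)} = 4 I^{2}$ ($T{\left(M,I \right)} = \left(2 I\right)^{2} = 4 I^{2}$)
$v = - \frac{108300}{69169}$ ($v = - \frac{4 \left(\frac{285}{263}\right)^{2}}{3} = - \frac{4 \cdot \frac{81225}{69169}}{3} = \left(- \frac{1}{3}\right) \frac{324900}{69169} = - \frac{108300}{69169} \approx -1.5657$)
$v + b = - \frac{108300}{69169} - 177630 = - \frac{12286597770}{69169}$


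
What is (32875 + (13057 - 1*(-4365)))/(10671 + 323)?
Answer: 50297/10994 ≈ 4.5750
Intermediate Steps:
(32875 + (13057 - 1*(-4365)))/(10671 + 323) = (32875 + (13057 + 4365))/10994 = (32875 + 17422)*(1/10994) = 50297*(1/10994) = 50297/10994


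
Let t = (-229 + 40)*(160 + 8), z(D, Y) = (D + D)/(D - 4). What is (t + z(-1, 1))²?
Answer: 25204102564/25 ≈ 1.0082e+9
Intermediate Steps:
z(D, Y) = 2*D/(-4 + D) (z(D, Y) = (2*D)/(-4 + D) = 2*D/(-4 + D))
t = -31752 (t = -189*168 = -31752)
(t + z(-1, 1))² = (-31752 + 2*(-1)/(-4 - 1))² = (-31752 + 2*(-1)/(-5))² = (-31752 + 2*(-1)*(-⅕))² = (-31752 + ⅖)² = (-158758/5)² = 25204102564/25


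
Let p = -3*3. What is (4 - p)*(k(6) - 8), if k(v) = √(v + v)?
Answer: -104 + 26*√3 ≈ -58.967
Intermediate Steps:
k(v) = √2*√v (k(v) = √(2*v) = √2*√v)
p = -9
(4 - p)*(k(6) - 8) = (4 - 1*(-9))*(√2*√6 - 8) = (4 + 9)*(2*√3 - 8) = 13*(-8 + 2*√3) = -104 + 26*√3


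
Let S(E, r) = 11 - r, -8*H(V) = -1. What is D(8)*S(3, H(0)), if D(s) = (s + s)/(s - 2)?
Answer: 29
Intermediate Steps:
H(V) = ⅛ (H(V) = -⅛*(-1) = ⅛)
D(s) = 2*s/(-2 + s) (D(s) = (2*s)/(-2 + s) = 2*s/(-2 + s))
D(8)*S(3, H(0)) = (2*8/(-2 + 8))*(11 - 1*⅛) = (2*8/6)*(11 - ⅛) = (2*8*(⅙))*(87/8) = (8/3)*(87/8) = 29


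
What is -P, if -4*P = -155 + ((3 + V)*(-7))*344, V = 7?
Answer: -24235/4 ≈ -6058.8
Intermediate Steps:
P = 24235/4 (P = -(-155 + ((3 + 7)*(-7))*344)/4 = -(-155 + (10*(-7))*344)/4 = -(-155 - 70*344)/4 = -(-155 - 24080)/4 = -¼*(-24235) = 24235/4 ≈ 6058.8)
-P = -1*24235/4 = -24235/4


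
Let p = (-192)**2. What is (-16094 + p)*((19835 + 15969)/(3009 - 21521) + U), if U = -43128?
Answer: -2072901403975/2314 ≈ -8.9581e+8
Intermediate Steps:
p = 36864
(-16094 + p)*((19835 + 15969)/(3009 - 21521) + U) = (-16094 + 36864)*((19835 + 15969)/(3009 - 21521) - 43128) = 20770*(35804/(-18512) - 43128) = 20770*(35804*(-1/18512) - 43128) = 20770*(-8951/4628 - 43128) = 20770*(-199605335/4628) = -2072901403975/2314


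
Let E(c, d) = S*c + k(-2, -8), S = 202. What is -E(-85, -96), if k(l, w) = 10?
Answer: 17160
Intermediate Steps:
E(c, d) = 10 + 202*c (E(c, d) = 202*c + 10 = 10 + 202*c)
-E(-85, -96) = -(10 + 202*(-85)) = -(10 - 17170) = -1*(-17160) = 17160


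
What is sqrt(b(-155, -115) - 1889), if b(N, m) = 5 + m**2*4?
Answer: 2*sqrt(12754) ≈ 225.87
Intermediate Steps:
b(N, m) = 5 + 4*m**2
sqrt(b(-155, -115) - 1889) = sqrt((5 + 4*(-115)**2) - 1889) = sqrt((5 + 4*13225) - 1889) = sqrt((5 + 52900) - 1889) = sqrt(52905 - 1889) = sqrt(51016) = 2*sqrt(12754)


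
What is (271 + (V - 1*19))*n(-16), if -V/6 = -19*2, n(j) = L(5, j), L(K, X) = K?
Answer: 2400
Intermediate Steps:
n(j) = 5
V = 228 (V = -(-114)*2 = -6*(-38) = 228)
(271 + (V - 1*19))*n(-16) = (271 + (228 - 1*19))*5 = (271 + (228 - 19))*5 = (271 + 209)*5 = 480*5 = 2400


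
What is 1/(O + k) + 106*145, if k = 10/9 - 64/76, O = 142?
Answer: 373921531/24328 ≈ 15370.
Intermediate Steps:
k = 46/171 (k = 10*(⅑) - 64*1/76 = 10/9 - 16/19 = 46/171 ≈ 0.26901)
1/(O + k) + 106*145 = 1/(142 + 46/171) + 106*145 = 1/(24328/171) + 15370 = 171/24328 + 15370 = 373921531/24328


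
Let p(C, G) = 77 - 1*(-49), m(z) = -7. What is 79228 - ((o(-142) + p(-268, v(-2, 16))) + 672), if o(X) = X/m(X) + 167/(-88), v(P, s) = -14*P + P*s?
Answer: 48301553/616 ≈ 78412.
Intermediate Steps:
p(C, G) = 126 (p(C, G) = 77 + 49 = 126)
o(X) = -167/88 - X/7 (o(X) = X/(-7) + 167/(-88) = X*(-1/7) + 167*(-1/88) = -X/7 - 167/88 = -167/88 - X/7)
79228 - ((o(-142) + p(-268, v(-2, 16))) + 672) = 79228 - (((-167/88 - 1/7*(-142)) + 126) + 672) = 79228 - (((-167/88 + 142/7) + 126) + 672) = 79228 - ((11327/616 + 126) + 672) = 79228 - (88943/616 + 672) = 79228 - 1*502895/616 = 79228 - 502895/616 = 48301553/616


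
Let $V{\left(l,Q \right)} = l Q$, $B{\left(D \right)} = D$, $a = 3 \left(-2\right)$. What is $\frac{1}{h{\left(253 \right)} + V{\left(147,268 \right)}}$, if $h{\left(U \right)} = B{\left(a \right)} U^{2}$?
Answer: $- \frac{1}{344658} \approx -2.9014 \cdot 10^{-6}$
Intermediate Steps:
$a = -6$
$V{\left(l,Q \right)} = Q l$
$h{\left(U \right)} = - 6 U^{2}$
$\frac{1}{h{\left(253 \right)} + V{\left(147,268 \right)}} = \frac{1}{- 6 \cdot 253^{2} + 268 \cdot 147} = \frac{1}{\left(-6\right) 64009 + 39396} = \frac{1}{-384054 + 39396} = \frac{1}{-344658} = - \frac{1}{344658}$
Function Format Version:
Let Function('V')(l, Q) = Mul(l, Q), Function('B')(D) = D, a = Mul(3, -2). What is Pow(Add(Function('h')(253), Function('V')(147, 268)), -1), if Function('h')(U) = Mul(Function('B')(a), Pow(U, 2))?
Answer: Rational(-1, 344658) ≈ -2.9014e-6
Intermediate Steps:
a = -6
Function('V')(l, Q) = Mul(Q, l)
Function('h')(U) = Mul(-6, Pow(U, 2))
Pow(Add(Function('h')(253), Function('V')(147, 268)), -1) = Pow(Add(Mul(-6, Pow(253, 2)), Mul(268, 147)), -1) = Pow(Add(Mul(-6, 64009), 39396), -1) = Pow(Add(-384054, 39396), -1) = Pow(-344658, -1) = Rational(-1, 344658)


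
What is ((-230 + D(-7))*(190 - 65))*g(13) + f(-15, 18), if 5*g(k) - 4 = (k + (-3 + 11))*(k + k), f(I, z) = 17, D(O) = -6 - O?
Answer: -3148733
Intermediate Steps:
g(k) = ⅘ + 2*k*(8 + k)/5 (g(k) = ⅘ + ((k + (-3 + 11))*(k + k))/5 = ⅘ + ((k + 8)*(2*k))/5 = ⅘ + ((8 + k)*(2*k))/5 = ⅘ + (2*k*(8 + k))/5 = ⅘ + 2*k*(8 + k)/5)
((-230 + D(-7))*(190 - 65))*g(13) + f(-15, 18) = ((-230 + (-6 - 1*(-7)))*(190 - 65))*(⅘ + (⅖)*13² + (16/5)*13) + 17 = ((-230 + (-6 + 7))*125)*(⅘ + (⅖)*169 + 208/5) + 17 = ((-230 + 1)*125)*(⅘ + 338/5 + 208/5) + 17 = -229*125*110 + 17 = -28625*110 + 17 = -3148750 + 17 = -3148733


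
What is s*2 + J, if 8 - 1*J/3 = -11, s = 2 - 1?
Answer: 59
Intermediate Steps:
s = 1
J = 57 (J = 24 - 3*(-11) = 24 + 33 = 57)
s*2 + J = 1*2 + 57 = 2 + 57 = 59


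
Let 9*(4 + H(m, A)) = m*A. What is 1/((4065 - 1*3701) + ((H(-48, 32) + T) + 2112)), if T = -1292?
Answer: 3/3028 ≈ 0.00099075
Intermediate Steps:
H(m, A) = -4 + A*m/9 (H(m, A) = -4 + (m*A)/9 = -4 + (A*m)/9 = -4 + A*m/9)
1/((4065 - 1*3701) + ((H(-48, 32) + T) + 2112)) = 1/((4065 - 1*3701) + (((-4 + (1/9)*32*(-48)) - 1292) + 2112)) = 1/((4065 - 3701) + (((-4 - 512/3) - 1292) + 2112)) = 1/(364 + ((-524/3 - 1292) + 2112)) = 1/(364 + (-4400/3 + 2112)) = 1/(364 + 1936/3) = 1/(3028/3) = 3/3028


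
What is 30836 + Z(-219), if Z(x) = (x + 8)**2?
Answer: 75357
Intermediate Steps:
Z(x) = (8 + x)**2
30836 + Z(-219) = 30836 + (8 - 219)**2 = 30836 + (-211)**2 = 30836 + 44521 = 75357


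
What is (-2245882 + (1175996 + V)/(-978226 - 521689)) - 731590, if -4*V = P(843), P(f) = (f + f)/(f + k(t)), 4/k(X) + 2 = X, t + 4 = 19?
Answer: -97920553248536217/32887136290 ≈ -2.9775e+6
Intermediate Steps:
t = 15 (t = -4 + 19 = 15)
k(X) = 4/(-2 + X)
P(f) = 2*f/(4/13 + f) (P(f) = (f + f)/(f + 4/(-2 + 15)) = (2*f)/(f + 4/13) = (2*f)/(4/13 + f) = 2*f/(4/13 + f))
V = -10959/21926 (V = -13*843/(2*(4 + 13*843)) = -13*843/(2*(4 + 10959)) = -13*843/(2*10963) = -¼*21918/10963 = -10959/21926 ≈ -0.49982)
(-2245882 + (1175996 + V)/(-978226 - 521689)) - 731590 = (-2245882 + (1175996 - 10959/21926)/(-978226 - 521689)) - 731590 = (-2245882 + (25784877337/21926)/(-1499915)) - 731590 = (-2245882 + (25784877337/21926)*(-1/1499915)) - 731590 = (-2245882 - 25784877337/32887136290) - 731590 = -73860653210135117/32887136290 - 731590 = -97920553248536217/32887136290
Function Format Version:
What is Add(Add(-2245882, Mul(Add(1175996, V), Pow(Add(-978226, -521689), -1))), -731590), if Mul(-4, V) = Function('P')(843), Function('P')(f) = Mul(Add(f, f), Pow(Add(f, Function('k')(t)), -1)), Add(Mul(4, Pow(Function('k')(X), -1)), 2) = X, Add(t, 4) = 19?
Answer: Rational(-97920553248536217, 32887136290) ≈ -2.9775e+6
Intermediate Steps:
t = 15 (t = Add(-4, 19) = 15)
Function('k')(X) = Mul(4, Pow(Add(-2, X), -1))
Function('P')(f) = Mul(2, f, Pow(Add(Rational(4, 13), f), -1)) (Function('P')(f) = Mul(Add(f, f), Pow(Add(f, Mul(4, Pow(Add(-2, 15), -1))), -1)) = Mul(Mul(2, f), Pow(Add(f, Mul(4, Pow(13, -1))), -1)) = Mul(Mul(2, f), Pow(Add(f, Mul(4, Rational(1, 13))), -1)) = Mul(Mul(2, f), Pow(Add(f, Rational(4, 13)), -1)) = Mul(Mul(2, f), Pow(Add(Rational(4, 13), f), -1)) = Mul(2, f, Pow(Add(Rational(4, 13), f), -1)))
V = Rational(-10959, 21926) (V = Mul(Rational(-1, 4), Mul(26, 843, Pow(Add(4, Mul(13, 843)), -1))) = Mul(Rational(-1, 4), Mul(26, 843, Pow(Add(4, 10959), -1))) = Mul(Rational(-1, 4), Mul(26, 843, Pow(10963, -1))) = Mul(Rational(-1, 4), Mul(26, 843, Rational(1, 10963))) = Mul(Rational(-1, 4), Rational(21918, 10963)) = Rational(-10959, 21926) ≈ -0.49982)
Add(Add(-2245882, Mul(Add(1175996, V), Pow(Add(-978226, -521689), -1))), -731590) = Add(Add(-2245882, Mul(Add(1175996, Rational(-10959, 21926)), Pow(Add(-978226, -521689), -1))), -731590) = Add(Add(-2245882, Mul(Rational(25784877337, 21926), Pow(-1499915, -1))), -731590) = Add(Add(-2245882, Mul(Rational(25784877337, 21926), Rational(-1, 1499915))), -731590) = Add(Add(-2245882, Rational(-25784877337, 32887136290)), -731590) = Add(Rational(-73860653210135117, 32887136290), -731590) = Rational(-97920553248536217, 32887136290)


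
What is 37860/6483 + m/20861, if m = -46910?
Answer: 161893310/45080621 ≈ 3.5912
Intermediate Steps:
37860/6483 + m/20861 = 37860/6483 - 46910/20861 = 37860*(1/6483) - 46910*1/20861 = 12620/2161 - 46910/20861 = 161893310/45080621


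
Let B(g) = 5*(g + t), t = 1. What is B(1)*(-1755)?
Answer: -17550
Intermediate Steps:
B(g) = 5 + 5*g (B(g) = 5*(g + 1) = 5*(1 + g) = 5 + 5*g)
B(1)*(-1755) = (5 + 5*1)*(-1755) = (5 + 5)*(-1755) = 10*(-1755) = -17550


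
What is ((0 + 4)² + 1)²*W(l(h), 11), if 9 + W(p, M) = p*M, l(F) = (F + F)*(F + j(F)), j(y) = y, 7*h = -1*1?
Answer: -114733/49 ≈ -2341.5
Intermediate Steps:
h = -⅐ (h = (-1*1)/7 = (⅐)*(-1) = -⅐ ≈ -0.14286)
l(F) = 4*F² (l(F) = (F + F)*(F + F) = (2*F)*(2*F) = 4*F²)
W(p, M) = -9 + M*p (W(p, M) = -9 + p*M = -9 + M*p)
((0 + 4)² + 1)²*W(l(h), 11) = ((0 + 4)² + 1)²*(-9 + 11*(4*(-⅐)²)) = (4² + 1)²*(-9 + 11*(4*(1/49))) = (16 + 1)²*(-9 + 11*(4/49)) = 17²*(-9 + 44/49) = 289*(-397/49) = -114733/49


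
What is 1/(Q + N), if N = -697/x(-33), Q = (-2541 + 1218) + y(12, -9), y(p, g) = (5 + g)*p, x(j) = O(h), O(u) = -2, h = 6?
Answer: -2/2045 ≈ -0.00097799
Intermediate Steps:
x(j) = -2
y(p, g) = p*(5 + g)
Q = -1371 (Q = (-2541 + 1218) + 12*(5 - 9) = -1323 + 12*(-4) = -1323 - 48 = -1371)
N = 697/2 (N = -697/(-2) = -697*(-½) = 697/2 ≈ 348.50)
1/(Q + N) = 1/(-1371 + 697/2) = 1/(-2045/2) = -2/2045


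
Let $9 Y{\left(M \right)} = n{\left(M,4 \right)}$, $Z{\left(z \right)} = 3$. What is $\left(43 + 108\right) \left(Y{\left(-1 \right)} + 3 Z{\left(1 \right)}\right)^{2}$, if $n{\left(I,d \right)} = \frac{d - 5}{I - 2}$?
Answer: $\frac{8989936}{729} \approx 12332.0$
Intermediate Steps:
$n{\left(I,d \right)} = \frac{-5 + d}{-2 + I}$
$Y{\left(M \right)} = - \frac{1}{9 \left(-2 + M\right)}$ ($Y{\left(M \right)} = \frac{\frac{1}{-2 + M} \left(-5 + 4\right)}{9} = \frac{\frac{1}{-2 + M} \left(-1\right)}{9} = \frac{\left(-1\right) \frac{1}{-2 + M}}{9} = - \frac{1}{9 \left(-2 + M\right)}$)
$\left(43 + 108\right) \left(Y{\left(-1 \right)} + 3 Z{\left(1 \right)}\right)^{2} = \left(43 + 108\right) \left(- \frac{1}{-18 + 9 \left(-1\right)} + 3 \cdot 3\right)^{2} = 151 \left(- \frac{1}{-18 - 9} + 9\right)^{2} = 151 \left(- \frac{1}{-27} + 9\right)^{2} = 151 \left(\left(-1\right) \left(- \frac{1}{27}\right) + 9\right)^{2} = 151 \left(\frac{1}{27} + 9\right)^{2} = 151 \left(\frac{244}{27}\right)^{2} = 151 \cdot \frac{59536}{729} = \frac{8989936}{729}$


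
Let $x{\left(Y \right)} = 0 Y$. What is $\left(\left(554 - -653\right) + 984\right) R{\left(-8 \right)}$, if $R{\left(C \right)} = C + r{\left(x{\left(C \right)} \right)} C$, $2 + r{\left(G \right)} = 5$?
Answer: $-70112$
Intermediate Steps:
$x{\left(Y \right)} = 0$
$r{\left(G \right)} = 3$ ($r{\left(G \right)} = -2 + 5 = 3$)
$R{\left(C \right)} = 4 C$ ($R{\left(C \right)} = C + 3 C = 4 C$)
$\left(\left(554 - -653\right) + 984\right) R{\left(-8 \right)} = \left(\left(554 - -653\right) + 984\right) 4 \left(-8\right) = \left(\left(554 + 653\right) + 984\right) \left(-32\right) = \left(1207 + 984\right) \left(-32\right) = 2191 \left(-32\right) = -70112$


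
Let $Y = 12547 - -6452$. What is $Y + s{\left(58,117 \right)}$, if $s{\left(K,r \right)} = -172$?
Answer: $18827$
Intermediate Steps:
$Y = 18999$ ($Y = 12547 + 6452 = 18999$)
$Y + s{\left(58,117 \right)} = 18999 - 172 = 18827$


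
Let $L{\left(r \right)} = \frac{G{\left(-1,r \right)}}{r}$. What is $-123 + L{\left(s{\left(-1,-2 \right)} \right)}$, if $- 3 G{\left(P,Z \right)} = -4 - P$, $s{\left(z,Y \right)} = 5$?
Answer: $- \frac{614}{5} \approx -122.8$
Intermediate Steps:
$G{\left(P,Z \right)} = \frac{4}{3} + \frac{P}{3}$ ($G{\left(P,Z \right)} = - \frac{-4 - P}{3} = \frac{4}{3} + \frac{P}{3}$)
$L{\left(r \right)} = \frac{1}{r}$ ($L{\left(r \right)} = \frac{\frac{4}{3} + \frac{1}{3} \left(-1\right)}{r} = \frac{\frac{4}{3} - \frac{1}{3}}{r} = 1 \frac{1}{r} = \frac{1}{r}$)
$-123 + L{\left(s{\left(-1,-2 \right)} \right)} = -123 + \frac{1}{5} = - \frac{614}{5}$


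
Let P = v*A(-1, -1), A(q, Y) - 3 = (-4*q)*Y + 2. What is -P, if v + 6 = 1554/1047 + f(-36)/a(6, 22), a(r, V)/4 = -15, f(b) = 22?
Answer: 51119/10470 ≈ 4.8824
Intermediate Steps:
a(r, V) = -60 (a(r, V) = 4*(-15) = -60)
A(q, Y) = 5 - 4*Y*q (A(q, Y) = 3 + ((-4*q)*Y + 2) = 3 + (-4*Y*q + 2) = 3 + (2 - 4*Y*q) = 5 - 4*Y*q)
v = -51119/10470 (v = -6 + (1554/1047 + 22/(-60)) = -6 + (1554*(1/1047) + 22*(-1/60)) = -6 + (518/349 - 11/30) = -6 + 11701/10470 = -51119/10470 ≈ -4.8824)
P = -51119/10470 (P = -51119*(5 - 4*(-1)*(-1))/10470 = -51119*(5 - 4)/10470 = -51119/10470*1 = -51119/10470 ≈ -4.8824)
-P = -1*(-51119/10470) = 51119/10470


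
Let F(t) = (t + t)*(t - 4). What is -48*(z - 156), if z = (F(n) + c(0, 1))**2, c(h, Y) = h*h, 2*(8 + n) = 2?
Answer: -1130880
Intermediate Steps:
n = -7 (n = -8 + (1/2)*2 = -8 + 1 = -7)
c(h, Y) = h**2
F(t) = 2*t*(-4 + t) (F(t) = (2*t)*(-4 + t) = 2*t*(-4 + t))
z = 23716 (z = (2*(-7)*(-4 - 7) + 0**2)**2 = (2*(-7)*(-11) + 0)**2 = (154 + 0)**2 = 154**2 = 23716)
-48*(z - 156) = -48*(23716 - 156) = -48*23560 = -1130880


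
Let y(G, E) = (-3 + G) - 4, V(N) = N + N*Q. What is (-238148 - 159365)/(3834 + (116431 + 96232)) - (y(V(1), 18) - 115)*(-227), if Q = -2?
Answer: -6045210250/216497 ≈ -27923.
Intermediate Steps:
V(N) = -N (V(N) = N + N*(-2) = N - 2*N = -N)
y(G, E) = -7 + G
(-238148 - 159365)/(3834 + (116431 + 96232)) - (y(V(1), 18) - 115)*(-227) = (-238148 - 159365)/(3834 + (116431 + 96232)) - ((-7 - 1*1) - 115)*(-227) = -397513/(3834 + 212663) - ((-7 - 1) - 115)*(-227) = -397513/216497 - (-8 - 115)*(-227) = -397513*1/216497 - (-123)*(-227) = -397513/216497 - 1*27921 = -397513/216497 - 27921 = -6045210250/216497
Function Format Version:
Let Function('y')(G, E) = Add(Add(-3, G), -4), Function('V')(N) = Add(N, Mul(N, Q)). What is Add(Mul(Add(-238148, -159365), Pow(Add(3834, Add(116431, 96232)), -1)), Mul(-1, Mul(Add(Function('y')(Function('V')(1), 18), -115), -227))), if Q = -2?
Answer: Rational(-6045210250, 216497) ≈ -27923.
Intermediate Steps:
Function('V')(N) = Mul(-1, N) (Function('V')(N) = Add(N, Mul(N, -2)) = Add(N, Mul(-2, N)) = Mul(-1, N))
Function('y')(G, E) = Add(-7, G)
Add(Mul(Add(-238148, -159365), Pow(Add(3834, Add(116431, 96232)), -1)), Mul(-1, Mul(Add(Function('y')(Function('V')(1), 18), -115), -227))) = Add(Mul(Add(-238148, -159365), Pow(Add(3834, Add(116431, 96232)), -1)), Mul(-1, Mul(Add(Add(-7, Mul(-1, 1)), -115), -227))) = Add(Mul(-397513, Pow(Add(3834, 212663), -1)), Mul(-1, Mul(Add(Add(-7, -1), -115), -227))) = Add(Mul(-397513, Pow(216497, -1)), Mul(-1, Mul(Add(-8, -115), -227))) = Add(Mul(-397513, Rational(1, 216497)), Mul(-1, Mul(-123, -227))) = Add(Rational(-397513, 216497), Mul(-1, 27921)) = Add(Rational(-397513, 216497), -27921) = Rational(-6045210250, 216497)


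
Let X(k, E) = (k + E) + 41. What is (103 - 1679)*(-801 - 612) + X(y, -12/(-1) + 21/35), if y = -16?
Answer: 11134628/5 ≈ 2.2269e+6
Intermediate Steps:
X(k, E) = 41 + E + k (X(k, E) = (E + k) + 41 = 41 + E + k)
(103 - 1679)*(-801 - 612) + X(y, -12/(-1) + 21/35) = (103 - 1679)*(-801 - 612) + (41 + (-12/(-1) + 21/35) - 16) = -1576*(-1413) + (41 + (-12*(-1) + 21*(1/35)) - 16) = 2226888 + (41 + (12 + ⅗) - 16) = 2226888 + (41 + 63/5 - 16) = 2226888 + 188/5 = 11134628/5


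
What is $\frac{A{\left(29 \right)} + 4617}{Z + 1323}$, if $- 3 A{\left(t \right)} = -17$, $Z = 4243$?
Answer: $\frac{6934}{8349} \approx 0.83052$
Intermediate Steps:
$A{\left(t \right)} = \frac{17}{3}$ ($A{\left(t \right)} = \left(- \frac{1}{3}\right) \left(-17\right) = \frac{17}{3}$)
$\frac{A{\left(29 \right)} + 4617}{Z + 1323} = \frac{\frac{17}{3} + 4617}{4243 + 1323} = \frac{13868}{3 \cdot 5566} = \frac{13868}{3} \cdot \frac{1}{5566} = \frac{6934}{8349}$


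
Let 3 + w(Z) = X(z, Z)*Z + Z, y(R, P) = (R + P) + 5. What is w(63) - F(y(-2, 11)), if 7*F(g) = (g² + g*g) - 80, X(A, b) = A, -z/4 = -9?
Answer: 15984/7 ≈ 2283.4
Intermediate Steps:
z = 36 (z = -4*(-9) = 36)
y(R, P) = 5 + P + R (y(R, P) = (P + R) + 5 = 5 + P + R)
F(g) = -80/7 + 2*g²/7 (F(g) = ((g² + g*g) - 80)/7 = ((g² + g²) - 80)/7 = (2*g² - 80)/7 = (-80 + 2*g²)/7 = -80/7 + 2*g²/7)
w(Z) = -3 + 37*Z (w(Z) = -3 + (36*Z + Z) = -3 + 37*Z)
w(63) - F(y(-2, 11)) = (-3 + 37*63) - (-80/7 + 2*(5 + 11 - 2)²/7) = (-3 + 2331) - (-80/7 + (2/7)*14²) = 2328 - (-80/7 + (2/7)*196) = 2328 - (-80/7 + 56) = 2328 - 1*312/7 = 2328 - 312/7 = 15984/7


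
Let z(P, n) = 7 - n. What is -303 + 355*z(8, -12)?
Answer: 6442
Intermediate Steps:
-303 + 355*z(8, -12) = -303 + 355*(7 - 1*(-12)) = -303 + 355*(7 + 12) = -303 + 355*19 = -303 + 6745 = 6442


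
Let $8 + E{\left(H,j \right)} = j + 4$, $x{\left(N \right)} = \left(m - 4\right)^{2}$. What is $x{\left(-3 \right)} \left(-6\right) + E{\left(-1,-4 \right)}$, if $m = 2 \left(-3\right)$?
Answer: $-608$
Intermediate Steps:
$m = -6$
$x{\left(N \right)} = 100$ ($x{\left(N \right)} = \left(-6 - 4\right)^{2} = \left(-10\right)^{2} = 100$)
$E{\left(H,j \right)} = -4 + j$ ($E{\left(H,j \right)} = -8 + \left(j + 4\right) = -8 + \left(4 + j\right) = -4 + j$)
$x{\left(-3 \right)} \left(-6\right) + E{\left(-1,-4 \right)} = 100 \left(-6\right) - 8 = -600 - 8 = -608$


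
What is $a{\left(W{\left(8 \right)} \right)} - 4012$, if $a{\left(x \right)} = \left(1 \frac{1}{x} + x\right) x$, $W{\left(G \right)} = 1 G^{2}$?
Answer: $85$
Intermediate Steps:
$W{\left(G \right)} = G^{2}$
$a{\left(x \right)} = x \left(x + \frac{1}{x}\right)$ ($a{\left(x \right)} = \left(\frac{1}{x} + x\right) x = \left(x + \frac{1}{x}\right) x = x \left(x + \frac{1}{x}\right)$)
$a{\left(W{\left(8 \right)} \right)} - 4012 = \left(1 + \left(8^{2}\right)^{2}\right) - 4012 = \left(1 + 64^{2}\right) - 4012 = \left(1 + 4096\right) - 4012 = 4097 - 4012 = 85$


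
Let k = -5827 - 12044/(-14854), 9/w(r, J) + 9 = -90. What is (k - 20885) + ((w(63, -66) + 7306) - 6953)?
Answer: -2153392408/81697 ≈ -26358.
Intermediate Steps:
w(r, J) = -1/11 (w(r, J) = 9/(-9 - 90) = 9/(-99) = 9*(-1/99) = -1/11)
k = -43271107/7427 (k = -5827 - 12044*(-1)/14854 = -5827 - 1*(-6022/7427) = -5827 + 6022/7427 = -43271107/7427 ≈ -5826.2)
(k - 20885) + ((w(63, -66) + 7306) - 6953) = (-43271107/7427 - 20885) + ((-1/11 + 7306) - 6953) = -198384002/7427 + (80365/11 - 6953) = -198384002/7427 + 3882/11 = -2153392408/81697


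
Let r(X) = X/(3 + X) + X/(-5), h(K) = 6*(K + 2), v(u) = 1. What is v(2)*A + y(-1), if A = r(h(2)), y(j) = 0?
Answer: -176/45 ≈ -3.9111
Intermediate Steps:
h(K) = 12 + 6*K (h(K) = 6*(2 + K) = 12 + 6*K)
r(X) = -X/5 + X/(3 + X) (r(X) = X/(3 + X) + X*(-⅕) = X/(3 + X) - X/5 = -X/5 + X/(3 + X))
A = -176/45 (A = (12 + 6*2)*(2 - (12 + 6*2))/(5*(3 + (12 + 6*2))) = (12 + 12)*(2 - (12 + 12))/(5*(3 + (12 + 12))) = (⅕)*24*(2 - 1*24)/(3 + 24) = (⅕)*24*(2 - 24)/27 = (⅕)*24*(1/27)*(-22) = -176/45 ≈ -3.9111)
v(2)*A + y(-1) = 1*(-176/45) + 0 = -176/45 + 0 = -176/45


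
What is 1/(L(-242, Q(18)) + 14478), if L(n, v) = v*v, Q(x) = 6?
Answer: 1/14514 ≈ 6.8899e-5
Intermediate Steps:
L(n, v) = v²
1/(L(-242, Q(18)) + 14478) = 1/(6² + 14478) = 1/(36 + 14478) = 1/14514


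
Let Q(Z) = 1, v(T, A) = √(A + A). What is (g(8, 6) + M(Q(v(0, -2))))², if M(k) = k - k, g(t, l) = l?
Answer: 36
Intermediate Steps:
v(T, A) = √2*√A (v(T, A) = √(2*A) = √2*√A)
M(k) = 0
(g(8, 6) + M(Q(v(0, -2))))² = (6 + 0)² = 6² = 36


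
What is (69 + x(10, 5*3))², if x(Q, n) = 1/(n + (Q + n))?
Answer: 7623121/1600 ≈ 4764.5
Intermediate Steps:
x(Q, n) = 1/(Q + 2*n)
(69 + x(10, 5*3))² = (69 + 1/(10 + 2*(5*3)))² = (69 + 1/(10 + 2*15))² = (69 + 1/(10 + 30))² = (69 + 1/40)² = (2761/40)² = 7623121/1600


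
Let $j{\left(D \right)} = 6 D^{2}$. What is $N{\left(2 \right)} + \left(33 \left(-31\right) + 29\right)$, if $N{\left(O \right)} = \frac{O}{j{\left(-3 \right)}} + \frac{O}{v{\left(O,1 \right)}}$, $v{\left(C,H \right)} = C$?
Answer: $- \frac{26810}{27} \approx -992.96$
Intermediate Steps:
$N{\left(O \right)} = 1 + \frac{O}{54}$ ($N{\left(O \right)} = \frac{O}{6 \left(-3\right)^{2}} + \frac{O}{O} = \frac{O}{6 \cdot 9} + 1 = \frac{O}{54} + 1 = 1 + \frac{O}{54}$)
$N{\left(2 \right)} + \left(33 \left(-31\right) + 29\right) = \left(1 + \frac{1}{54} \cdot 2\right) + \left(33 \left(-31\right) + 29\right) = \left(1 + \frac{1}{27}\right) + \left(-1023 + 29\right) = \frac{28}{27} - 994 = - \frac{26810}{27}$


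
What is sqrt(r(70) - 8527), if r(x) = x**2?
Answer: 3*I*sqrt(403) ≈ 60.225*I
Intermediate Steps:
sqrt(r(70) - 8527) = sqrt(70**2 - 8527) = sqrt(4900 - 8527) = sqrt(-3627) = 3*I*sqrt(403)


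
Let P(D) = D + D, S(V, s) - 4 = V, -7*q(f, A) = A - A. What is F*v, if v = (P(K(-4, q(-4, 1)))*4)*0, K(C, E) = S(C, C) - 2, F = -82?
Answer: 0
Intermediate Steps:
q(f, A) = 0 (q(f, A) = -(A - A)/7 = -⅐*0 = 0)
S(V, s) = 4 + V
K(C, E) = 2 + C (K(C, E) = (4 + C) - 2 = 2 + C)
P(D) = 2*D
v = 0 (v = ((2*(2 - 4))*4)*0 = ((2*(-2))*4)*0 = -4*4*0 = -16*0 = 0)
F*v = -82*0 = 0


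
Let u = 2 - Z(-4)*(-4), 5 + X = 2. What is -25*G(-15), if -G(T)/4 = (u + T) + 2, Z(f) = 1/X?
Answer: -3700/3 ≈ -1233.3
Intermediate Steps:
X = -3 (X = -5 + 2 = -3)
Z(f) = -⅓ (Z(f) = 1/(-3) = -⅓)
u = ⅔ (u = 2 - (-1)*(-4)/3 = 2 - 1*4/3 = 2 - 4/3 = ⅔ ≈ 0.66667)
G(T) = -32/3 - 4*T (G(T) = -4*((⅔ + T) + 2) = -4*(8/3 + T) = -32/3 - 4*T)
-25*G(-15) = -25*(-32/3 - 4*(-15)) = -25*(-32/3 + 60) = -25*148/3 = -3700/3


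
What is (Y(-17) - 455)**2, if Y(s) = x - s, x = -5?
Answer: 196249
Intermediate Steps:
Y(s) = -5 - s
(Y(-17) - 455)**2 = ((-5 - 1*(-17)) - 455)**2 = ((-5 + 17) - 455)**2 = (12 - 455)**2 = (-443)**2 = 196249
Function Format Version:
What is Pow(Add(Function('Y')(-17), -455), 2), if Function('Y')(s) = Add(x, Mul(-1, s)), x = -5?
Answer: 196249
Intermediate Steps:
Function('Y')(s) = Add(-5, Mul(-1, s))
Pow(Add(Function('Y')(-17), -455), 2) = Pow(Add(Add(-5, Mul(-1, -17)), -455), 2) = Pow(Add(Add(-5, 17), -455), 2) = Pow(Add(12, -455), 2) = Pow(-443, 2) = 196249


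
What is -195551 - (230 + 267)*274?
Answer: -331729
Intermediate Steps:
-195551 - (230 + 267)*274 = -195551 - 497*274 = -195551 - 1*136178 = -195551 - 136178 = -331729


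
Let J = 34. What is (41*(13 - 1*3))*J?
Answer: 13940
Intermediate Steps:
(41*(13 - 1*3))*J = (41*(13 - 1*3))*34 = (41*(13 - 3))*34 = (41*10)*34 = 410*34 = 13940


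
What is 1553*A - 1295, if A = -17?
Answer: -27696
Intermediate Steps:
1553*A - 1295 = 1553*(-17) - 1295 = -26401 - 1295 = -27696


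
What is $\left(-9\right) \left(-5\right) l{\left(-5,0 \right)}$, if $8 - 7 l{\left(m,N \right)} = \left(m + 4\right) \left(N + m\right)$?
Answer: $\frac{135}{7} \approx 19.286$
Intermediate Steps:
$l{\left(m,N \right)} = \frac{8}{7} - \frac{\left(4 + m\right) \left(N + m\right)}{7}$ ($l{\left(m,N \right)} = \frac{8}{7} - \frac{\left(m + 4\right) \left(N + m\right)}{7} = \frac{8}{7} - \frac{\left(4 + m\right) \left(N + m\right)}{7}$)
$\left(-9\right) \left(-5\right) l{\left(-5,0 \right)} = \left(-9\right) \left(-5\right) \left(\frac{8}{7} - 0 - - \frac{20}{7} - \frac{\left(-5\right)^{2}}{7} - 0 \left(-5\right)\right) = 45 \left(\frac{8}{7} + 0 + \frac{20}{7} - \frac{25}{7} + 0\right) = 45 \cdot \frac{3}{7} = \frac{135}{7}$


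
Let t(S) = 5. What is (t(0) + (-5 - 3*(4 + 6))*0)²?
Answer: 25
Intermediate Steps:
(t(0) + (-5 - 3*(4 + 6))*0)² = (5 + (-5 - 3*(4 + 6))*0)² = (5 + (-5 - 3*10)*0)² = (5 + (-5 - 30)*0)² = (5 - 35*0)² = (5 + 0)² = 5² = 25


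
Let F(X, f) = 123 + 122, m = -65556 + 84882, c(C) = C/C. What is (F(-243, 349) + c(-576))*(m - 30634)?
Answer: -2781768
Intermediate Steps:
c(C) = 1
m = 19326
F(X, f) = 245
(F(-243, 349) + c(-576))*(m - 30634) = (245 + 1)*(19326 - 30634) = 246*(-11308) = -2781768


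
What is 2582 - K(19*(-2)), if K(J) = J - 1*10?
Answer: 2630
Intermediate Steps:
K(J) = -10 + J (K(J) = J - 10 = -10 + J)
2582 - K(19*(-2)) = 2582 - (-10 + 19*(-2)) = 2582 - (-10 - 38) = 2582 - 1*(-48) = 2582 + 48 = 2630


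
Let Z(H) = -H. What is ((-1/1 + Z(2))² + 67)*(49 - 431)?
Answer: -29032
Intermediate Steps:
((-1/1 + Z(2))² + 67)*(49 - 431) = ((-1/1 - 1*2)² + 67)*(49 - 431) = ((-1*1 - 2)² + 67)*(-382) = ((-1 - 2)² + 67)*(-382) = ((-3)² + 67)*(-382) = (9 + 67)*(-382) = 76*(-382) = -29032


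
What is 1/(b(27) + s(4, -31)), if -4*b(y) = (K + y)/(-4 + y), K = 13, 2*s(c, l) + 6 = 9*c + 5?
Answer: 46/785 ≈ 0.058599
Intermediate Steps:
s(c, l) = -½ + 9*c/2 (s(c, l) = -3 + (9*c + 5)/2 = -3 + (5 + 9*c)/2 = -3 + (5/2 + 9*c/2) = -½ + 9*c/2)
b(y) = -(13 + y)/(4*(-4 + y))
1/(b(27) + s(4, -31)) = 1/((-13 - 1*27)/(4*(-4 + 27)) + (-½ + (9/2)*4)) = 1/((¼)*(-13 - 27)/23 + (-½ + 18)) = 1/((¼)*(1/23)*(-40) + 35/2) = 1/(-10/23 + 35/2) = 1/(785/46) = 46/785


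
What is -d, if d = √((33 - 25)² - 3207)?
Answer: -I*√3143 ≈ -56.062*I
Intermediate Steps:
d = I*√3143 (d = √(8² - 3207) = √(64 - 3207) = √(-3143) = I*√3143 ≈ 56.062*I)
-d = -I*√3143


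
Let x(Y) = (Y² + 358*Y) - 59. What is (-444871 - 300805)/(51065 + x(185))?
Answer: -745676/151461 ≈ -4.9232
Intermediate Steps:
x(Y) = -59 + Y² + 358*Y
(-444871 - 300805)/(51065 + x(185)) = (-444871 - 300805)/(51065 + (-59 + 185² + 358*185)) = -745676/(51065 + (-59 + 34225 + 66230)) = -745676/(51065 + 100396) = -745676/151461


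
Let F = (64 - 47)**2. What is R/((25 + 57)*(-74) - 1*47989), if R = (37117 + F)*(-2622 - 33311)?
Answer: 1344109798/54057 ≈ 24865.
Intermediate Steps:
F = 289 (F = 17**2 = 289)
R = -1344109798 (R = (37117 + 289)*(-2622 - 33311) = 37406*(-35933) = -1344109798)
R/((25 + 57)*(-74) - 1*47989) = -1344109798/((25 + 57)*(-74) - 1*47989) = -1344109798/(82*(-74) - 47989) = -1344109798/(-6068 - 47989) = -1344109798/(-54057) = -1344109798*(-1/54057) = 1344109798/54057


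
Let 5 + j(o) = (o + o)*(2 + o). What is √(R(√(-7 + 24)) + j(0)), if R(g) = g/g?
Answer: 2*I ≈ 2.0*I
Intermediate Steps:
j(o) = -5 + 2*o*(2 + o) (j(o) = -5 + (o + o)*(2 + o) = -5 + (2*o)*(2 + o) = -5 + 2*o*(2 + o))
R(g) = 1
√(R(√(-7 + 24)) + j(0)) = √(1 + (-5 + 2*0² + 4*0)) = √(1 + (-5 + 2*0 + 0)) = √(1 + (-5 + 0 + 0)) = √(1 - 5) = √(-4) = 2*I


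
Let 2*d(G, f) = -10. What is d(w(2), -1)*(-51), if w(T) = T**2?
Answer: 255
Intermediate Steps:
d(G, f) = -5 (d(G, f) = (1/2)*(-10) = -5)
d(w(2), -1)*(-51) = -5*(-51) = 255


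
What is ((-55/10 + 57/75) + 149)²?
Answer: 52027369/2500 ≈ 20811.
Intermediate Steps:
((-55/10 + 57/75) + 149)² = ((-55*⅒ + 57*(1/75)) + 149)² = ((-11/2 + 19/25) + 149)² = (-237/50 + 149)² = (7213/50)² = 52027369/2500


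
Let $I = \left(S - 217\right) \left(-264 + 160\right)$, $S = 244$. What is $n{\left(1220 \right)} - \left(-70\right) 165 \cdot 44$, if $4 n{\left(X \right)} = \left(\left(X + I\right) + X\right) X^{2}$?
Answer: $-136424600$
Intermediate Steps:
$I = -2808$ ($I = \left(244 - 217\right) \left(-264 + 160\right) = 27 \left(-104\right) = -2808$)
$n{\left(X \right)} = \frac{X^{2} \left(-2808 + 2 X\right)}{4}$ ($n{\left(X \right)} = \frac{\left(\left(X - 2808\right) + X\right) X^{2}}{4} = \frac{\left(\left(-2808 + X\right) + X\right) X^{2}}{4} = \frac{\left(-2808 + 2 X\right) X^{2}}{4} = \frac{X^{2} \left(-2808 + 2 X\right)}{4}$)
$n{\left(1220 \right)} - \left(-70\right) 165 \cdot 44 = \frac{1220^{2} \left(-1404 + 1220\right)}{2} - \left(-70\right) 165 \cdot 44 = \frac{1}{2} \cdot 1488400 \left(-184\right) - \left(-11550\right) 44 = -136932800 - -508200 = -136932800 + 508200 = -136424600$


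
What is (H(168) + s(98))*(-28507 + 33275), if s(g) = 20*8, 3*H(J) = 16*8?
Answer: 2898944/3 ≈ 9.6632e+5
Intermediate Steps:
H(J) = 128/3 (H(J) = (16*8)/3 = (⅓)*128 = 128/3)
s(g) = 160
(H(168) + s(98))*(-28507 + 33275) = (128/3 + 160)*(-28507 + 33275) = (608/3)*4768 = 2898944/3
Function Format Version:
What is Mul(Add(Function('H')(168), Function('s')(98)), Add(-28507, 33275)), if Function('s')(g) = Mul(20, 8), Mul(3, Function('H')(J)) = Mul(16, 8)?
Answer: Rational(2898944, 3) ≈ 9.6632e+5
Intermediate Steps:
Function('H')(J) = Rational(128, 3) (Function('H')(J) = Mul(Rational(1, 3), Mul(16, 8)) = Mul(Rational(1, 3), 128) = Rational(128, 3))
Function('s')(g) = 160
Mul(Add(Function('H')(168), Function('s')(98)), Add(-28507, 33275)) = Mul(Add(Rational(128, 3), 160), Add(-28507, 33275)) = Mul(Rational(608, 3), 4768) = Rational(2898944, 3)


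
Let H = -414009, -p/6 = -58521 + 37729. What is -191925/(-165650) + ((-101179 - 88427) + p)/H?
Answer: 400896633/304802626 ≈ 1.3153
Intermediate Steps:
p = 124752 (p = -6*(-58521 + 37729) = -6*(-20792) = 124752)
-191925/(-165650) + ((-101179 - 88427) + p)/H = -191925/(-165650) + ((-101179 - 88427) + 124752)/(-414009) = -191925*(-1/165650) + (-189606 + 124752)*(-1/414009) = 7677/6626 - 64854*(-1/414009) = 7677/6626 + 7206/46001 = 400896633/304802626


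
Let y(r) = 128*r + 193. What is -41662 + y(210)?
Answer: -14589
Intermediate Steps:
y(r) = 193 + 128*r
-41662 + y(210) = -41662 + (193 + 128*210) = -41662 + (193 + 26880) = -41662 + 27073 = -14589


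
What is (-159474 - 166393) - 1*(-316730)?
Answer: -9137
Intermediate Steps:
(-159474 - 166393) - 1*(-316730) = -325867 + 316730 = -9137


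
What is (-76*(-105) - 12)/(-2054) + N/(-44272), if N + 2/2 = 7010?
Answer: -183577891/45467344 ≈ -4.0376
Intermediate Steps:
N = 7009 (N = -1 + 7010 = 7009)
(-76*(-105) - 12)/(-2054) + N/(-44272) = (-76*(-105) - 12)/(-2054) + 7009/(-44272) = (7980 - 12)*(-1/2054) + 7009*(-1/44272) = 7968*(-1/2054) - 7009/44272 = -3984/1027 - 7009/44272 = -183577891/45467344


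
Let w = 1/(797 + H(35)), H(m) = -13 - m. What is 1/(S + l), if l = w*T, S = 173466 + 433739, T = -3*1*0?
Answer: 1/607205 ≈ 1.6469e-6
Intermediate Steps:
T = 0 (T = -3*0 = 0)
S = 607205
w = 1/749 (w = 1/(797 + (-13 - 1*35)) = 1/(797 + (-13 - 35)) = 1/(797 - 48) = 1/749 ≈ 0.0013351)
l = 0 (l = (1/749)*0 = 0)
1/(S + l) = 1/(607205 + 0) = 1/607205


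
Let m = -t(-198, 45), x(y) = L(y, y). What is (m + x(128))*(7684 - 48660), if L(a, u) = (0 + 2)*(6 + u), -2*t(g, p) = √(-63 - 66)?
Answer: -10981568 - 20488*I*√129 ≈ -1.0982e+7 - 2.327e+5*I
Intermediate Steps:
t(g, p) = -I*√129/2 (t(g, p) = -√(-63 - 66)/2 = -I*√129/2)
L(a, u) = 12 + 2*u (L(a, u) = 2*(6 + u) = 12 + 2*u)
x(y) = 12 + 2*y
m = I*√129/2 (m = -(-1)*I*√129/2 = I*√129/2 ≈ 5.6789*I)
(m + x(128))*(7684 - 48660) = (I*√129/2 + (12 + 2*128))*(7684 - 48660) = (I*√129/2 + (12 + 256))*(-40976) = (I*√129/2 + 268)*(-40976) = (268 + I*√129/2)*(-40976) = -10981568 - 20488*I*√129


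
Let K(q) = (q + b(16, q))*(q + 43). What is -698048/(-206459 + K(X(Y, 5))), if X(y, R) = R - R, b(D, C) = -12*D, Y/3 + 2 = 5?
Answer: 698048/214715 ≈ 3.2510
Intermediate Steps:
Y = 9 (Y = -6 + 3*5 = -6 + 15 = 9)
X(y, R) = 0
K(q) = (-192 + q)*(43 + q) (K(q) = (q - 12*16)*(q + 43) = (q - 192)*(43 + q) = (-192 + q)*(43 + q))
-698048/(-206459 + K(X(Y, 5))) = -698048/(-206459 + (-8256 + 0**2 - 149*0)) = -698048/(-206459 + (-8256 + 0 + 0)) = -698048/(-206459 - 8256) = -698048/(-214715) = -698048*(-1/214715) = 698048/214715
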